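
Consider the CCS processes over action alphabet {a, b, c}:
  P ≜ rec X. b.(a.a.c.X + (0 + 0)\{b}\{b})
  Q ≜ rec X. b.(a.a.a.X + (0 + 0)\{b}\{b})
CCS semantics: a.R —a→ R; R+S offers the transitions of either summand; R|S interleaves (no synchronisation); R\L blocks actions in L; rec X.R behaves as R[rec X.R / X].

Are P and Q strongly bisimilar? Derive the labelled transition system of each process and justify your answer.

not bisimilar

Reachable graph of P (4 states):
  s0 = rec X. b.(a.a.c.X + (0 + 0)\{b}\{b}) | ··b··> s1
  s1 = a.a.c.(rec X. b.(a.a.c.X + (0 + 0)\{b}\{b})) + (0 + 0)\{b}\{b} | ··a··> s2
  s2 = a.c.(rec X. b.(a.a.c.X + (0 + 0)\{b}\{b})) | ··a··> s3
  s3 = c.(rec X. b.(a.a.c.X + (0 + 0)\{b}\{b})) | ··c··> s0
Reachable graph of Q (4 states):
  t0 = rec X. b.(a.a.a.X + (0 + 0)\{b}\{b}) | ··b··> t1
  t1 = a.a.a.(rec X. b.(a.a.a.X + (0 + 0)\{b}\{b})) + (0 + 0)\{b}\{b} | ··a··> t2
  t2 = a.a.(rec X. b.(a.a.a.X + (0 + 0)\{b}\{b})) | ··a··> t3
  t3 = a.(rec X. b.(a.a.a.X + (0 + 0)\{b}\{b})) | ··a··> t0
Coarsest stable partition (strong bisimilarity classes):
  B0 = {s0}
  B1 = {s1}
  B2 = {s2}
  B3 = {s3}
  B4 = {t0}
  B5 = {t1}
  B6 = {t2}
  B7 = {t3}
s0 ∈ B0, t0 ∈ B4 → different blocks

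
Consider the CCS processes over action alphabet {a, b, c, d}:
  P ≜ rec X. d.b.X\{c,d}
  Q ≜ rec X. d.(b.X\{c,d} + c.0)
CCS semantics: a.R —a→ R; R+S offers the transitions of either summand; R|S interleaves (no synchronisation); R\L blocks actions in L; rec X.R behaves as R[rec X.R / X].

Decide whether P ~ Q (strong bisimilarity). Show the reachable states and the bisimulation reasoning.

P ≁ Q

P's transition system — 3 states:
  u0 = rec X. d.b.X\{c,d} :: --d--▸ u1
  u1 = b.(rec X. d.b.X\{c,d})\{c,d} :: --b--▸ u2
  u2 = (rec X. d.b.X\{c,d})\{c,d} :: deadlocked
Q's transition system — 4 states:
  v0 = rec X. d.(b.X\{c,d} + c.0) :: --d--▸ v1
  v1 = b.(rec X. d.(b.X\{c,d} + c.0))\{c,d} + c.0 :: --b--▸ v2, --c--▸ v3
  v2 = (rec X. d.(b.X\{c,d} + c.0))\{c,d} :: deadlocked
  v3 = 0 :: deadlocked
Bisimilarity quotient blocks:
  B0 = {u0}
  B1 = {u1}
  B2 = {u2, v2, v3}
  B3 = {v0}
  B4 = {v1}
u0 ∈ B0, v0 ∈ B3 → different blocks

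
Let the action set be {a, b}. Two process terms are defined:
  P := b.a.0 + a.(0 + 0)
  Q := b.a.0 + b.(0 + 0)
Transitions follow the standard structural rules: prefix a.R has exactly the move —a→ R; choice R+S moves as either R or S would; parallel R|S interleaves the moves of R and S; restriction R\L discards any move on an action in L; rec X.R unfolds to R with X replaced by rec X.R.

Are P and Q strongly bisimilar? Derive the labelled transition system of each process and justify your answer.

not bisimilar

Reachable graph of P (4 states):
  m0 = b.a.0 + a.(0 + 0) :: -a-> m1, -b-> m2
  m1 = 0 + 0 :: (no moves)
  m2 = a.0 :: -a-> m3
  m3 = 0 :: (no moves)
Reachable graph of Q (4 states):
  n0 = b.a.0 + b.(0 + 0) :: -b-> n1, -b-> n2
  n1 = 0 + 0 :: (no moves)
  n2 = a.0 :: -a-> n3
  n3 = 0 :: (no moves)
Partition-refinement fixed point:
  B0 = {m0}
  B1 = {m1, m3, n1, n3}
  B2 = {m2, n2}
  B3 = {n0}
m0 ∈ B0, n0 ∈ B3 → different blocks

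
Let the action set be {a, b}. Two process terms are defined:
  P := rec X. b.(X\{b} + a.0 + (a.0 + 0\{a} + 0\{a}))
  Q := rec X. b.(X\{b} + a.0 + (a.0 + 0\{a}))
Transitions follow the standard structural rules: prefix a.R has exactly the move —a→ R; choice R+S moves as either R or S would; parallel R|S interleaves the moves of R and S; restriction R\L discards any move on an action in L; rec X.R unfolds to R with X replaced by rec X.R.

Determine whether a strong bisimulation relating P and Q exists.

LTS(P): 3 reachable states
  s0 = rec X. b.(X\{b} + a.0 + (a.0 + 0\{a} + 0\{a})) ⊢ ··b··> s1
  s1 = (rec X. b.(X\{b} + a.0 + (a.0 + 0\{a} + 0\{a})))\{b} + a.0 + (a.0 + 0\{a} + 0\{a}) ⊢ ··a··> s2
  s2 = 0 ⊢ (no moves)
LTS(Q): 3 reachable states
  t0 = rec X. b.(X\{b} + a.0 + (a.0 + 0\{a})) ⊢ ··b··> t1
  t1 = (rec X. b.(X\{b} + a.0 + (a.0 + 0\{a})))\{b} + a.0 + (a.0 + 0\{a}) ⊢ ··a··> t2
  t2 = 0 ⊢ (no moves)
Coarsest stable partition (strong bisimilarity classes):
  B0 = {s0, t0}
  B1 = {s1, t1}
  B2 = {s2, t2}
s0 ∈ B0, t0 ∈ B0 → same block

bisimilar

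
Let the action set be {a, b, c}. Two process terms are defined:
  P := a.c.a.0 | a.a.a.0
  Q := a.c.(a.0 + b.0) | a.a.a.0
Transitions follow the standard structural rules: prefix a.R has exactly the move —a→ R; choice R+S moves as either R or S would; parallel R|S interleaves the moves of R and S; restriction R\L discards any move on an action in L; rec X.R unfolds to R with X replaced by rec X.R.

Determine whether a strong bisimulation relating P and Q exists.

P ≁ Q

LTS(P): 16 reachable states
  m0 = a.c.a.0 | a.a.a.0 | --a--▸ m1, --a--▸ m2
  m1 = a.c.a.0 | a.a.0 | --a--▸ m3, --a--▸ m4
  m2 = c.a.0 | a.a.a.0 | --a--▸ m4, --c--▸ m5
  m3 = a.c.a.0 | a.0 | --a--▸ m6, --a--▸ m7
  m4 = c.a.0 | a.a.0 | --a--▸ m7, --c--▸ m8
  m5 = a.0 | a.a.a.0 | --a--▸ m8, --a--▸ m9
  m6 = a.c.a.0 | 0 | --a--▸ m10
  m7 = c.a.0 | a.0 | --a--▸ m10, --c--▸ m11
  m8 = a.0 | a.a.0 | --a--▸ m11, --a--▸ m12
  m9 = 0 | a.a.a.0 | --a--▸ m12
  m10 = c.a.0 | 0 | --c--▸ m13
  m11 = a.0 | a.0 | --a--▸ m13, --a--▸ m14
  m12 = 0 | a.a.0 | --a--▸ m14
  m13 = a.0 | 0 | --a--▸ m15
  m14 = 0 | a.0 | --a--▸ m15
  m15 = 0 | 0 | deadlocked
LTS(Q): 16 reachable states
  n0 = a.c.(a.0 + b.0) | a.a.a.0 | --a--▸ n1, --a--▸ n2
  n1 = a.c.(a.0 + b.0) | a.a.0 | --a--▸ n3, --a--▸ n4
  n2 = c.(a.0 + b.0) | a.a.a.0 | --a--▸ n4, --c--▸ n5
  n3 = a.c.(a.0 + b.0) | a.0 | --a--▸ n6, --a--▸ n7
  n4 = c.(a.0 + b.0) | a.a.0 | --a--▸ n7, --c--▸ n8
  n5 = (a.0 + b.0) | a.a.a.0 | --a--▸ n8, --a--▸ n9, --b--▸ n9
  n6 = a.c.(a.0 + b.0) | 0 | --a--▸ n10
  n7 = c.(a.0 + b.0) | a.0 | --a--▸ n10, --c--▸ n11
  n8 = (a.0 + b.0) | a.a.0 | --a--▸ n11, --a--▸ n12, --b--▸ n12
  n9 = 0 | a.a.a.0 | --a--▸ n12
  n10 = c.(a.0 + b.0) | 0 | --c--▸ n13
  n11 = (a.0 + b.0) | a.0 | --a--▸ n13, --a--▸ n14, --b--▸ n14
  n12 = 0 | a.a.0 | --a--▸ n14
  n13 = (a.0 + b.0) | 0 | --a--▸ n15, --b--▸ n15
  n14 = 0 | a.0 | --a--▸ n15
  n15 = 0 | 0 | deadlocked
Coarsest stable partition (strong bisimilarity classes):
  B0 = {m0}
  B1 = {m2}
  B2 = {m5}
  B3 = {m8, m9, n9}
  B4 = {m11, m12, n12}
  B5 = {m13, m14, n14}
  B6 = {m15, n15}
  B7 = {m4}
  B8 = {m7}
  B9 = {m10}
  B10 = {m1}
  B11 = {m3}
  B12 = {m6}
  B13 = {n0}
  B14 = {n2}
  B15 = {n5}
  B16 = {n8}
  B17 = {n11}
  B18 = {n13}
  B19 = {n4}
  B20 = {n7}
  B21 = {n10}
  B22 = {n1}
  B23 = {n3}
  B24 = {n6}
m0 ∈ B0, n0 ∈ B13 → different blocks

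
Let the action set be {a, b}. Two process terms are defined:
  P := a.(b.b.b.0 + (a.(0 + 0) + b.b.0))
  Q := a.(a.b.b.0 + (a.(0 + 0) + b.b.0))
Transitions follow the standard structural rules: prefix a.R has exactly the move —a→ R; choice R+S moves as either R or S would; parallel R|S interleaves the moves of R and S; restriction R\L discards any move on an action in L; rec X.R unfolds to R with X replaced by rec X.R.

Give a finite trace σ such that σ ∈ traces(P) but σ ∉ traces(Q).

abbb

LTS(P): 6 reachable states
  s0 = a.(b.b.b.0 + (a.(0 + 0) + b.b.0)) ⊢ —a→ s1
  s1 = b.b.b.0 + (a.(0 + 0) + b.b.0) ⊢ —a→ s2, —b→ s3, —b→ s4
  s2 = 0 + 0 ⊢ ·
  s3 = b.0 ⊢ —b→ s5
  s4 = b.b.0 ⊢ —b→ s3
  s5 = 0 ⊢ ·
LTS(Q): 6 reachable states
  t0 = a.(a.b.b.0 + (a.(0 + 0) + b.b.0)) ⊢ —a→ t1
  t1 = a.b.b.0 + (a.(0 + 0) + b.b.0) ⊢ —a→ t2, —a→ t3, —b→ t4
  t2 = 0 + 0 ⊢ ·
  t3 = b.b.0 ⊢ —b→ t4
  t4 = b.0 ⊢ —b→ t5
  t5 = 0 ⊢ ·
Trace ⟨abbb⟩ through P, begin at {s0}:
  step 1 (a): {s1}
  step 2 (b): {s3, s4}
  step 3 (b): {s3, s5}
  step 4 (b): {s5}
  P completes σ.
Trace ⟨abbb⟩ through Q, begin at {t0}:
  step 1 (a): {t1}
  step 2 (b): {t4}
  step 3 (b): {t5}
  step 4 (b): ∅  — Q cannot continue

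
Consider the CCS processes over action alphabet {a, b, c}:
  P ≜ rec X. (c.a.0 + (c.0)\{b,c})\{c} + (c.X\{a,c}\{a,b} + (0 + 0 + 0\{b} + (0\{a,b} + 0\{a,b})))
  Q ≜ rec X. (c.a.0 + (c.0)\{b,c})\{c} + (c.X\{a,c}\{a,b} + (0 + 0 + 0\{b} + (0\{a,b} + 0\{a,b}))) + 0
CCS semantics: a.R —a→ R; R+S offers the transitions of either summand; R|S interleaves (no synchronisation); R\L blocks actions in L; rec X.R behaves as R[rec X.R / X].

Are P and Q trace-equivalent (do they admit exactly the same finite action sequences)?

traces(P) = traces(Q)

Reachable graph of P (2 states):
  s0 = rec X. (c.a.0 + (c.0)\{b,c})\{c} + (c.X\{a,c}\{a,b} + (0 + 0 + 0\{b} + (0\{a,b} + 0\{a,b}))) has moves -c-> s1
  s1 = (rec X. (c.a.0 + (c.0)\{b,c})\{c} + (c.X\{a,c}\{a,b} + (0 + 0 + 0\{b} + (0\{a,b} + 0\{a,b}))))\{a,c}\{a,b} has moves deadlocked
Reachable graph of Q (2 states):
  t0 = rec X. (c.a.0 + (c.0)\{b,c})\{c} + (c.X\{a,c}\{a,b} + (0 + 0 + 0\{b} + (0\{a,b} + 0\{a,b}))) + 0 has moves -c-> t1
  t1 = (rec X. (c.a.0 + (c.0)\{b,c})\{c} + (c.X\{a,c}\{a,b} + (0 + 0 + 0\{b} + (0\{a,b} + 0\{a,b}))) + 0)\{a,c}\{a,b} has moves deadlocked
Partition-refinement fixed point:
  B0 = {s0, t0}
  B1 = {s1, t1}
s0 ∈ B0, t0 ∈ B0 → same block
Bisimilar ⇒ trace-equivalent.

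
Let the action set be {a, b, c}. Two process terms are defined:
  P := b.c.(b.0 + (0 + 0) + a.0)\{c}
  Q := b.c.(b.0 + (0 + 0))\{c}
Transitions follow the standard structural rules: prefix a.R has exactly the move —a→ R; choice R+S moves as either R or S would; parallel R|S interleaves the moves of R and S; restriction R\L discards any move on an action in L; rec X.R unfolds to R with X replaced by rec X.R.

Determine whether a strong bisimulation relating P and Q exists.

NO

LTS(P): 4 reachable states
  u0 = b.c.(b.0 + (0 + 0) + a.0)\{c} | -b-> u1
  u1 = c.(b.0 + (0 + 0) + a.0)\{c} | -c-> u2
  u2 = (b.0 + (0 + 0) + a.0)\{c} | -a-> u3, -b-> u3
  u3 = 0\{c} | deadlocked
LTS(Q): 4 reachable states
  v0 = b.c.(b.0 + (0 + 0))\{c} | -b-> v1
  v1 = c.(b.0 + (0 + 0))\{c} | -c-> v2
  v2 = (b.0 + (0 + 0))\{c} | -b-> v3
  v3 = 0\{c} | deadlocked
Bisimilarity quotient blocks:
  B0 = {u0}
  B1 = {u1}
  B2 = {u2}
  B3 = {u3, v3}
  B4 = {v0}
  B5 = {v1}
  B6 = {v2}
u0 ∈ B0, v0 ∈ B4 → different blocks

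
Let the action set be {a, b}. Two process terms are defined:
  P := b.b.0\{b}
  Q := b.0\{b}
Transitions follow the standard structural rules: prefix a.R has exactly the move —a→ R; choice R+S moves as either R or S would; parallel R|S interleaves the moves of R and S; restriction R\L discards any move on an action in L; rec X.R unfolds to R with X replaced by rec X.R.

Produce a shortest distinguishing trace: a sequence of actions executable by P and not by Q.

LTS(P): 3 reachable states
  u0 = b.b.0\{b} | —b→ u1
  u1 = b.0\{b} | —b→ u2
  u2 = 0\{b} | stopped
LTS(Q): 2 reachable states
  v0 = b.0\{b} | —b→ v1
  v1 = 0\{b} | stopped
Trace ⟨bb⟩ through P, begin at {u0}:
  step 1 (b): {u1}
  step 2 (b): {u2}
  — P admits the full trace.
Trace ⟨bb⟩ through Q, begin at {v0}:
  step 1 (b): {v1}
  step 2 (b): no successor for Q

bb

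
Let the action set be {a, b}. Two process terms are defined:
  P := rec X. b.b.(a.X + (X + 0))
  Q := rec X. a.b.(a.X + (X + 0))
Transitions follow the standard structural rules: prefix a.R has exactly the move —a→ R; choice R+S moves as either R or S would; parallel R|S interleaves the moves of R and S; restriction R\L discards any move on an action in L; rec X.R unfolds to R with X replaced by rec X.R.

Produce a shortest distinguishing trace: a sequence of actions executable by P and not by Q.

b

Reachable graph of P (3 states):
  u0 = rec X. b.b.(a.X + (X + 0)) has moves -b-> u1
  u1 = b.(a.(rec X. b.b.(a.X + (X + 0))) + ((rec X. b.b.(a.X + (X + 0))) + 0)) has moves -b-> u2
  u2 = a.(rec X. b.b.(a.X + (X + 0))) + ((rec X. b.b.(a.X + (X + 0))) + 0) has moves -a-> u0, -b-> u1
Reachable graph of Q (3 states):
  v0 = rec X. a.b.(a.X + (X + 0)) has moves -a-> v1
  v1 = b.(a.(rec X. a.b.(a.X + (X + 0))) + ((rec X. a.b.(a.X + (X + 0))) + 0)) has moves -b-> v2
  v2 = a.(rec X. a.b.(a.X + (X + 0))) + ((rec X. a.b.(a.X + (X + 0))) + 0) has moves -a-> v0, -a-> v1
Run σ = ⟨b⟩ on P: start {u0}
  [1] b ⇒ {u1}
  ✓ P
Run σ = ⟨b⟩ on Q: start {v0}
  [1] b ⇒ no successor for Q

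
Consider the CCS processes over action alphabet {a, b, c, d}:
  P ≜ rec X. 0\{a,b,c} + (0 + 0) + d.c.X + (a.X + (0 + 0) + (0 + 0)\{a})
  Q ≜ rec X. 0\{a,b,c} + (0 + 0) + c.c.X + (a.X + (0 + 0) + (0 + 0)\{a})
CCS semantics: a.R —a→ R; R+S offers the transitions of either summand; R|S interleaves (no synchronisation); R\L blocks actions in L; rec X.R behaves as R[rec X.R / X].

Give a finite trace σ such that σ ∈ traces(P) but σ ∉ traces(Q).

d

Reachable graph of P (2 states):
  s0 = rec X. 0\{a,b,c} + (0 + 0) + d.c.X + (a.X + (0 + 0) + (0 + 0)\{a}) ⊢ --a--▸ s0, --d--▸ s1
  s1 = c.(rec X. 0\{a,b,c} + (0 + 0) + d.c.X + (a.X + (0 + 0) + (0 + 0)\{a})) ⊢ --c--▸ s0
Reachable graph of Q (2 states):
  t0 = rec X. 0\{a,b,c} + (0 + 0) + c.c.X + (a.X + (0 + 0) + (0 + 0)\{a}) ⊢ --a--▸ t0, --c--▸ t1
  t1 = c.(rec X. 0\{a,b,c} + (0 + 0) + c.c.X + (a.X + (0 + 0) + (0 + 0)\{a})) ⊢ --c--▸ t0
Trace ⟨d⟩ through P, begin at {s0}:
  [1] d ⇒ {s1}
  ✓ P
Trace ⟨d⟩ through Q, begin at {t0}:
  [1] d ⇒ no successor for Q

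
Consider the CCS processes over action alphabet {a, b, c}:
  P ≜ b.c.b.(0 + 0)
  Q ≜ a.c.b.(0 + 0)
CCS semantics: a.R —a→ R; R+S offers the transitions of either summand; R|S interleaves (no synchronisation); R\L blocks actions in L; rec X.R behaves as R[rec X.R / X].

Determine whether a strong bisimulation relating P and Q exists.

Reachable graph of P (4 states):
  s0 = b.c.b.(0 + 0) → ··b··> s1
  s1 = c.b.(0 + 0) → ··c··> s2
  s2 = b.(0 + 0) → ··b··> s3
  s3 = 0 + 0 → deadlocked
Reachable graph of Q (4 states):
  t0 = a.c.b.(0 + 0) → ··a··> t1
  t1 = c.b.(0 + 0) → ··c··> t2
  t2 = b.(0 + 0) → ··b··> t3
  t3 = 0 + 0 → deadlocked
Partition-refinement fixed point:
  B0 = {s0}
  B1 = {s1, t1}
  B2 = {s2, t2}
  B3 = {s3, t3}
  B4 = {t0}
s0 ∈ B0, t0 ∈ B4 → different blocks

NO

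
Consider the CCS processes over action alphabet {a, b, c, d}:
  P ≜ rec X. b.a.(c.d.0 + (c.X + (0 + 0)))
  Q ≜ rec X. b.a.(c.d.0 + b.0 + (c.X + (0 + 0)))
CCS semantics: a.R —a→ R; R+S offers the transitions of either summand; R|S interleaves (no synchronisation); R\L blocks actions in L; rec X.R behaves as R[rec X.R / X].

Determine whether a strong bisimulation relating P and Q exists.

NO

P's transition system — 5 states:
  u0 = rec X. b.a.(c.d.0 + (c.X + (0 + 0))) has moves ··b··> u1
  u1 = a.(c.d.0 + (c.(rec X. b.a.(c.d.0 + (c.X + (0 + 0)))) + (0 + 0))) has moves ··a··> u2
  u2 = c.d.0 + (c.(rec X. b.a.(c.d.0 + (c.X + (0 + 0)))) + (0 + 0)) has moves ··c··> u0, ··c··> u3
  u3 = d.0 has moves ··d··> u4
  u4 = 0 has moves ·
Q's transition system — 5 states:
  v0 = rec X. b.a.(c.d.0 + b.0 + (c.X + (0 + 0))) has moves ··b··> v1
  v1 = a.(c.d.0 + b.0 + (c.(rec X. b.a.(c.d.0 + b.0 + (c.X + (0 + 0)))) + (0 + 0))) has moves ··a··> v2
  v2 = c.d.0 + b.0 + (c.(rec X. b.a.(c.d.0 + b.0 + (c.X + (0 + 0)))) + (0 + 0)) has moves ··b··> v3, ··c··> v0, ··c··> v4
  v3 = 0 has moves ·
  v4 = d.0 has moves ··d··> v3
Partition-refinement fixed point:
  B0 = {u0}
  B1 = {u1}
  B2 = {u2}
  B3 = {u3, v4}
  B4 = {u4, v3}
  B5 = {v0}
  B6 = {v1}
  B7 = {v2}
u0 ∈ B0, v0 ∈ B5 → different blocks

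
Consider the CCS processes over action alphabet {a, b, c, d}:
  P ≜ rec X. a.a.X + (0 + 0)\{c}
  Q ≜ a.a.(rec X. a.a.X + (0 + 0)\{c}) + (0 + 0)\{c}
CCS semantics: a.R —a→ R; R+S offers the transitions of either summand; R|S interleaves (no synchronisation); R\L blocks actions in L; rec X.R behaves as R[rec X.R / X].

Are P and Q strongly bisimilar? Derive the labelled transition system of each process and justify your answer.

P ~ Q

Reachable graph of P (2 states):
  u0 = rec X. a.a.X + (0 + 0)\{c} has moves --a--▸ u1
  u1 = a.(rec X. a.a.X + (0 + 0)\{c}) has moves --a--▸ u0
Reachable graph of Q (3 states):
  v0 = a.a.(rec X. a.a.X + (0 + 0)\{c}) + (0 + 0)\{c} has moves --a--▸ v1
  v1 = a.(rec X. a.a.X + (0 + 0)\{c}) has moves --a--▸ v2
  v2 = rec X. a.a.X + (0 + 0)\{c} has moves --a--▸ v1
Coarsest stable partition (strong bisimilarity classes):
  B0 = {u0, u1, v0, v1, v2}
u0 ∈ B0, v0 ∈ B0 → same block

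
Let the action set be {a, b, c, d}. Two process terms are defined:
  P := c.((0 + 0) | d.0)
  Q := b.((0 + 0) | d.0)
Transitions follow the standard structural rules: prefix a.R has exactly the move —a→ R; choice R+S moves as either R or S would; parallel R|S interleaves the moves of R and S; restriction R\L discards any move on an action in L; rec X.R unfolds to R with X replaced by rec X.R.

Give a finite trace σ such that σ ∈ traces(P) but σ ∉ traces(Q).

c

P's transition system — 3 states:
  u0 = c.((0 + 0) | d.0) has moves -c-> u1
  u1 = (0 + 0) | d.0 has moves -d-> u2
  u2 = (0 + 0) | 0 has moves stopped
Q's transition system — 3 states:
  v0 = b.((0 + 0) | d.0) has moves -b-> v1
  v1 = (0 + 0) | d.0 has moves -d-> v2
  v2 = (0 + 0) | 0 has moves stopped
Trace ⟨c⟩ through P, begin at {u0}:
  [1] c ⇒ {u1}
  P completes σ.
Trace ⟨c⟩ through Q, begin at {v0}:
  [1] c ⇒ ∅ (Q stuck)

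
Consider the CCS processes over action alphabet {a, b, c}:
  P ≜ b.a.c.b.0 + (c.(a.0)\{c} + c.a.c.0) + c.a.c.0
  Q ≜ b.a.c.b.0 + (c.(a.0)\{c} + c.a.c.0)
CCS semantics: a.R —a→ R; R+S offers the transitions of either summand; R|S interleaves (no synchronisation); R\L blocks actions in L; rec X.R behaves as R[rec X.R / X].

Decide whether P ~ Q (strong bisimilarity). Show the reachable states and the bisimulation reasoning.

YES

LTS(P): 9 reachable states
  p0 = b.a.c.b.0 + (c.(a.0)\{c} + c.a.c.0) + c.a.c.0 → =b=> p1, =c=> p2, =c=> p3
  p1 = a.c.b.0 → =a=> p4
  p2 = (a.0)\{c} → =a=> p5
  p3 = a.c.0 → =a=> p6
  p4 = c.b.0 → =c=> p7
  p5 = 0\{c} → deadlocked
  p6 = c.0 → =c=> p8
  p7 = b.0 → =b=> p8
  p8 = 0 → deadlocked
LTS(Q): 9 reachable states
  q0 = b.a.c.b.0 + (c.(a.0)\{c} + c.a.c.0) → =b=> q1, =c=> q2, =c=> q3
  q1 = a.c.b.0 → =a=> q4
  q2 = (a.0)\{c} → =a=> q5
  q3 = a.c.0 → =a=> q6
  q4 = c.b.0 → =c=> q7
  q5 = 0\{c} → deadlocked
  q6 = c.0 → =c=> q8
  q7 = b.0 → =b=> q8
  q8 = 0 → deadlocked
Coarsest stable partition (strong bisimilarity classes):
  B0 = {p0, q0}
  B1 = {p3, q3}
  B2 = {p6, q6}
  B3 = {p5, p8, q5, q8}
  B4 = {p2, q2}
  B5 = {p1, q1}
  B6 = {p4, q4}
  B7 = {p7, q7}
p0 ∈ B0, q0 ∈ B0 → same block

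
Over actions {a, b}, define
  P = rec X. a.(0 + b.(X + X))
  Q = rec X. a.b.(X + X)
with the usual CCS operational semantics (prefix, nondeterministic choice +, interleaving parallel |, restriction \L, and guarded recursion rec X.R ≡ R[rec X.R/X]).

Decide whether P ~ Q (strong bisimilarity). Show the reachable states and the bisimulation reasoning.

bisimilar

P's transition system — 3 states:
  u0 = rec X. a.(0 + b.(X + X)) has moves =a=> u1
  u1 = 0 + b.((rec X. a.(0 + b.(X + X))) + (rec X. a.(0 + b.(X + X)))) has moves =b=> u2
  u2 = (rec X. a.(0 + b.(X + X))) + (rec X. a.(0 + b.(X + X))) has moves =a=> u1
Q's transition system — 3 states:
  v0 = rec X. a.b.(X + X) has moves =a=> v1
  v1 = b.((rec X. a.b.(X + X)) + (rec X. a.b.(X + X))) has moves =b=> v2
  v2 = (rec X. a.b.(X + X)) + (rec X. a.b.(X + X)) has moves =a=> v1
Partition-refinement fixed point:
  B0 = {u0, u2, v0, v2}
  B1 = {u1, v1}
u0 ∈ B0, v0 ∈ B0 → same block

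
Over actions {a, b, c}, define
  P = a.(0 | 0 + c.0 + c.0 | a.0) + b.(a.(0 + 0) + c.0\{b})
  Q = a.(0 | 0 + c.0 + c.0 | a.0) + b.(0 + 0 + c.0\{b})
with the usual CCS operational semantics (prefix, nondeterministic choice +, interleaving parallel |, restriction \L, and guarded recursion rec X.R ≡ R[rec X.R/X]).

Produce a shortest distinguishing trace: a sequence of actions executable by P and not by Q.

P's transition system — 9 states:
  p0 = a.(0 | 0 + c.0 + c.0 | a.0) + b.(a.(0 + 0) + c.0\{b}) has moves --a--▸ p1, --b--▸ p2
  p1 = 0 | 0 + c.0 + c.0 | a.0 has moves --a--▸ p3, --c--▸ p4, --c--▸ p5
  p2 = a.(0 + 0) + c.0\{b} has moves --a--▸ p6, --c--▸ p7
  p3 = c.0 | 0 has moves --c--▸ p8
  p4 = 0 has moves ∅
  p5 = 0 | a.0 has moves --a--▸ p8
  p6 = 0 + 0 has moves ∅
  p7 = 0\{b} has moves ∅
  p8 = 0 | 0 has moves ∅
Q's transition system — 8 states:
  q0 = a.(0 | 0 + c.0 + c.0 | a.0) + b.(0 + 0 + c.0\{b}) has moves --a--▸ q1, --b--▸ q2
  q1 = 0 | 0 + c.0 + c.0 | a.0 has moves --a--▸ q3, --c--▸ q4, --c--▸ q5
  q2 = 0 + 0 + c.0\{b} has moves --c--▸ q6
  q3 = c.0 | 0 has moves --c--▸ q7
  q4 = 0 has moves ∅
  q5 = 0 | a.0 has moves --a--▸ q7
  q6 = 0\{b} has moves ∅
  q7 = 0 | 0 has moves ∅
Trace ⟨ba⟩ through P, begin at {p0}:
  step 1 (b): {p2}
  step 2 (a): {p6}
  ✓ P
Trace ⟨ba⟩ through Q, begin at {q0}:
  step 1 (b): {q2}
  step 2 (a): ∅  — Q cannot continue

ba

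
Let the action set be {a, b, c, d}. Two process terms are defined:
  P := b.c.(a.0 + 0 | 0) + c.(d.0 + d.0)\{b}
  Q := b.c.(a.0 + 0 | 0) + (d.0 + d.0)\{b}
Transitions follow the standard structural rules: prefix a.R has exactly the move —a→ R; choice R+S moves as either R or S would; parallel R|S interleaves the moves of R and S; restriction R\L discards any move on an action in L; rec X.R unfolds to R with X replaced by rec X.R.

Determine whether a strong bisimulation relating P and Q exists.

P ≁ Q

Reachable graph of P (6 states):
  m0 = b.c.(a.0 + 0 | 0) + c.(d.0 + d.0)\{b} → —b→ m1, —c→ m2
  m1 = c.(a.0 + 0 | 0) → —c→ m3
  m2 = (d.0 + d.0)\{b} → —d→ m4
  m3 = a.0 + 0 | 0 → —a→ m5
  m4 = 0\{b} → (no moves)
  m5 = 0 → (no moves)
Reachable graph of Q (5 states):
  n0 = b.c.(a.0 + 0 | 0) + (d.0 + d.0)\{b} → —b→ n1, —d→ n2
  n1 = c.(a.0 + 0 | 0) → —c→ n3
  n2 = 0\{b} → (no moves)
  n3 = a.0 + 0 | 0 → —a→ n4
  n4 = 0 → (no moves)
Bisimilarity quotient blocks:
  B0 = {m0}
  B1 = {m2}
  B2 = {m4, m5, n2, n4}
  B3 = {m1, n1}
  B4 = {m3, n3}
  B5 = {n0}
m0 ∈ B0, n0 ∈ B5 → different blocks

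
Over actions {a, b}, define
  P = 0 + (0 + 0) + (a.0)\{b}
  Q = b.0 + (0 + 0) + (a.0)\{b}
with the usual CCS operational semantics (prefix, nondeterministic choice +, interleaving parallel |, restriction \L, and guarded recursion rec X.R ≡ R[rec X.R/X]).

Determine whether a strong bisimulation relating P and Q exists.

NO

LTS(P): 2 reachable states
  m0 = 0 + (0 + 0) + (a.0)\{b} :: =a=> m1
  m1 = 0\{b} :: deadlocked
LTS(Q): 3 reachable states
  n0 = b.0 + (0 + 0) + (a.0)\{b} :: =a=> n1, =b=> n2
  n1 = 0\{b} :: deadlocked
  n2 = 0 :: deadlocked
Coarsest stable partition (strong bisimilarity classes):
  B0 = {m0}
  B1 = {m1, n1, n2}
  B2 = {n0}
m0 ∈ B0, n0 ∈ B2 → different blocks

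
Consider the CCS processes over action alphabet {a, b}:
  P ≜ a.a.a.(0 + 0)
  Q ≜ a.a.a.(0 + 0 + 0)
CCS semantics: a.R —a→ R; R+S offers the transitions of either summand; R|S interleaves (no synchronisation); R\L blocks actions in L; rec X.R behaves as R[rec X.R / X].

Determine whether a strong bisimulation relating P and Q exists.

P's transition system — 4 states:
  s0 = a.a.a.(0 + 0) :: =a=> s1
  s1 = a.a.(0 + 0) :: =a=> s2
  s2 = a.(0 + 0) :: =a=> s3
  s3 = 0 + 0 :: ·
Q's transition system — 4 states:
  t0 = a.a.a.(0 + 0 + 0) :: =a=> t1
  t1 = a.a.(0 + 0 + 0) :: =a=> t2
  t2 = a.(0 + 0 + 0) :: =a=> t3
  t3 = 0 + 0 + 0 :: ·
Partition-refinement fixed point:
  B0 = {s0, t0}
  B1 = {s1, t1}
  B2 = {s2, t2}
  B3 = {s3, t3}
s0 ∈ B0, t0 ∈ B0 → same block

YES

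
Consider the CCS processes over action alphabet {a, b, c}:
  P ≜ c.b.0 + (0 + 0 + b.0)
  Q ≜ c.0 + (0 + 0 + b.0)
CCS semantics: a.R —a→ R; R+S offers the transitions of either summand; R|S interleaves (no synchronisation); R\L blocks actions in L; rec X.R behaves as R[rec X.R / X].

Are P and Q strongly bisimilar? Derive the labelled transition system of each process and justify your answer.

P ≁ Q

Reachable graph of P (3 states):
  s0 = c.b.0 + (0 + 0 + b.0) | ··b··> s1, ··c··> s2
  s1 = 0 | (no moves)
  s2 = b.0 | ··b··> s1
Reachable graph of Q (2 states):
  t0 = c.0 + (0 + 0 + b.0) | ··b··> t1, ··c··> t1
  t1 = 0 | (no moves)
Partition-refinement fixed point:
  B0 = {s0}
  B1 = {s1, t1}
  B2 = {s2}
  B3 = {t0}
s0 ∈ B0, t0 ∈ B3 → different blocks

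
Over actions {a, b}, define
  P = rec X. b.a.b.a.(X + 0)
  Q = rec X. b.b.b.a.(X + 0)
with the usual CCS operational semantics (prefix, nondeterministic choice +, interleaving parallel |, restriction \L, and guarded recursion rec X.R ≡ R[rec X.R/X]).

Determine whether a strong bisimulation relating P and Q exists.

Reachable graph of P (5 states):
  p0 = rec X. b.a.b.a.(X + 0) → =b=> p1
  p1 = a.b.a.((rec X. b.a.b.a.(X + 0)) + 0) → =a=> p2
  p2 = b.a.((rec X. b.a.b.a.(X + 0)) + 0) → =b=> p3
  p3 = a.((rec X. b.a.b.a.(X + 0)) + 0) → =a=> p4
  p4 = (rec X. b.a.b.a.(X + 0)) + 0 → =b=> p1
Reachable graph of Q (5 states):
  q0 = rec X. b.b.b.a.(X + 0) → =b=> q1
  q1 = b.b.a.((rec X. b.b.b.a.(X + 0)) + 0) → =b=> q2
  q2 = b.a.((rec X. b.b.b.a.(X + 0)) + 0) → =b=> q3
  q3 = a.((rec X. b.b.b.a.(X + 0)) + 0) → =a=> q4
  q4 = (rec X. b.b.b.a.(X + 0)) + 0 → =b=> q1
Partition-refinement fixed point:
  B0 = {p0, p2, p4}
  B1 = {p1, p3}
  B2 = {q0, q4}
  B3 = {q1}
  B4 = {q2}
  B5 = {q3}
p0 ∈ B0, q0 ∈ B2 → different blocks

NO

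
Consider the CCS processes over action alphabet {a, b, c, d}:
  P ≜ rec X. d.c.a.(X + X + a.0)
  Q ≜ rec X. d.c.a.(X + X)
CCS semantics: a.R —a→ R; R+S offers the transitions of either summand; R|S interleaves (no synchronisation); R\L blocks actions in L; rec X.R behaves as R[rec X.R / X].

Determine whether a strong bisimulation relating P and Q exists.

P's transition system — 5 states:
  p0 = rec X. d.c.a.(X + X + a.0) ⊢ =d=> p1
  p1 = c.a.((rec X. d.c.a.(X + X + a.0)) + (rec X. d.c.a.(X + X + a.0)) + a.0) ⊢ =c=> p2
  p2 = a.((rec X. d.c.a.(X + X + a.0)) + (rec X. d.c.a.(X + X + a.0)) + a.0) ⊢ =a=> p3
  p3 = (rec X. d.c.a.(X + X + a.0)) + (rec X. d.c.a.(X + X + a.0)) + a.0 ⊢ =a=> p4, =d=> p1
  p4 = 0 ⊢ deadlocked
Q's transition system — 4 states:
  q0 = rec X. d.c.a.(X + X) ⊢ =d=> q1
  q1 = c.a.((rec X. d.c.a.(X + X)) + (rec X. d.c.a.(X + X))) ⊢ =c=> q2
  q2 = a.((rec X. d.c.a.(X + X)) + (rec X. d.c.a.(X + X))) ⊢ =a=> q3
  q3 = (rec X. d.c.a.(X + X)) + (rec X. d.c.a.(X + X)) ⊢ =d=> q1
Partition-refinement fixed point:
  B0 = {p0}
  B1 = {p1}
  B2 = {p2}
  B3 = {p3}
  B4 = {p4}
  B5 = {q0, q3}
  B6 = {q1}
  B7 = {q2}
p0 ∈ B0, q0 ∈ B5 → different blocks

P ≁ Q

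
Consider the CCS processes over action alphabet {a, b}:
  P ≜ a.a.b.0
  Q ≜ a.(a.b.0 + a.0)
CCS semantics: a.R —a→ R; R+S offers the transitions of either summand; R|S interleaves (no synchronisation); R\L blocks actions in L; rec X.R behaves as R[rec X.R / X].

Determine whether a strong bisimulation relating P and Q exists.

NO

LTS(P): 4 reachable states
  p0 = a.a.b.0 has moves --a--▸ p1
  p1 = a.b.0 has moves --a--▸ p2
  p2 = b.0 has moves --b--▸ p3
  p3 = 0 has moves deadlocked
LTS(Q): 4 reachable states
  q0 = a.(a.b.0 + a.0) has moves --a--▸ q1
  q1 = a.b.0 + a.0 has moves --a--▸ q2, --a--▸ q3
  q2 = 0 has moves deadlocked
  q3 = b.0 has moves --b--▸ q2
Coarsest stable partition (strong bisimilarity classes):
  B0 = {p0}
  B1 = {p1}
  B2 = {p2, q3}
  B3 = {p3, q2}
  B4 = {q0}
  B5 = {q1}
p0 ∈ B0, q0 ∈ B4 → different blocks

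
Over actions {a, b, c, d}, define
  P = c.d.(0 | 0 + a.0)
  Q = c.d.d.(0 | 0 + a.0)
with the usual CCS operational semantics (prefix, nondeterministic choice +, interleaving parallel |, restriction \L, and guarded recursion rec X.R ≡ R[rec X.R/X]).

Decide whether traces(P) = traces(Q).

traces(P) ≠ traces(Q) — witness ⟨cda⟩

LTS(P): 4 reachable states
  s0 = c.d.(0 | 0 + a.0) :: --c--▸ s1
  s1 = d.(0 | 0 + a.0) :: --d--▸ s2
  s2 = 0 | 0 + a.0 :: --a--▸ s3
  s3 = 0 :: (no moves)
LTS(Q): 5 reachable states
  t0 = c.d.d.(0 | 0 + a.0) :: --c--▸ t1
  t1 = d.d.(0 | 0 + a.0) :: --d--▸ t2
  t2 = d.(0 | 0 + a.0) :: --d--▸ t3
  t3 = 0 | 0 + a.0 :: --a--▸ t4
  t4 = 0 :: (no moves)
Executing cda from P (initial set {s0}):
  [1] c ⇒ {s1}
  [2] d ⇒ {s2}
  [3] a ⇒ {s3}
  — P admits the full trace.
Executing cda from Q (initial set {t0}):
  [1] c ⇒ {t1}
  [2] d ⇒ {t2}
  [3] a ⇒ no successor for Q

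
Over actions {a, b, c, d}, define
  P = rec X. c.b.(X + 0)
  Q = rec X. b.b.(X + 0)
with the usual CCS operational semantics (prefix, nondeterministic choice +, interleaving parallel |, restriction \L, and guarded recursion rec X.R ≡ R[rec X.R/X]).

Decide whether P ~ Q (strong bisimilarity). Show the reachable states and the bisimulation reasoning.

NO

LTS(P): 3 reachable states
  p0 = rec X. c.b.(X + 0) → --c--▸ p1
  p1 = b.((rec X. c.b.(X + 0)) + 0) → --b--▸ p2
  p2 = (rec X. c.b.(X + 0)) + 0 → --c--▸ p1
LTS(Q): 3 reachable states
  q0 = rec X. b.b.(X + 0) → --b--▸ q1
  q1 = b.((rec X. b.b.(X + 0)) + 0) → --b--▸ q2
  q2 = (rec X. b.b.(X + 0)) + 0 → --b--▸ q1
Coarsest stable partition (strong bisimilarity classes):
  B0 = {p0, p2}
  B1 = {p1}
  B2 = {q0, q1, q2}
p0 ∈ B0, q0 ∈ B2 → different blocks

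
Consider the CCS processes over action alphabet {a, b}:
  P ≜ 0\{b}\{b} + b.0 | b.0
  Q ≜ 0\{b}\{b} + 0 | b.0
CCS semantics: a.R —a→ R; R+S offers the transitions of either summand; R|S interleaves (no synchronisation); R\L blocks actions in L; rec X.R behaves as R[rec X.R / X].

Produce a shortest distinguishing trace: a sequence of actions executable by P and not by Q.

bb

LTS(P): 4 reachable states
  p0 = 0\{b}\{b} + b.0 | b.0 has moves =b=> p1, =b=> p2
  p1 = 0 | b.0 has moves =b=> p3
  p2 = b.0 | 0 has moves =b=> p3
  p3 = 0 | 0 has moves ∅
LTS(Q): 2 reachable states
  q0 = 0\{b}\{b} + 0 | b.0 has moves =b=> q1
  q1 = 0 | 0 has moves ∅
Run σ = ⟨bb⟩ on P: start {p0}
  after b @ step 1: {p1, p2}
  after b @ step 2: {p3}
  P completes σ.
Run σ = ⟨bb⟩ on Q: start {q0}
  after b @ step 1: {q1}
  after b @ step 2: no successor for Q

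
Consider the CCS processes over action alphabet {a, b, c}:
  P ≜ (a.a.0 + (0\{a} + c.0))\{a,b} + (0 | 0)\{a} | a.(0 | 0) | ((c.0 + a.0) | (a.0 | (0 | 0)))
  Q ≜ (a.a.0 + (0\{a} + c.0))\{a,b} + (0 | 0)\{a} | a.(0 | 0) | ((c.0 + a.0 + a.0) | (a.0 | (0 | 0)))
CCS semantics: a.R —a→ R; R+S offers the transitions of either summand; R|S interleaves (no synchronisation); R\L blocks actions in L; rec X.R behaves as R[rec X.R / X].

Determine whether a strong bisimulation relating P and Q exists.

YES

P's transition system — 9 states:
  m0 = (a.a.0 + (0\{a} + c.0))\{a,b} + (0 | 0)\{a} | a.(0 | 0) | ((c.0 + a.0) | (a.0 | (0 | 0))) | ··a··> m1, ··a··> m2, ··a··> m3, ··c··> m3, ··c··> m4
  m1 = (0 | 0)\{a} | (0 | 0) | ((c.0 + a.0) | (a.0 | (0 | 0))) | ··a··> m5, ··a··> m6, ··c··> m6
  m2 = (0 | 0)\{a} | a.(0 | 0) | ((c.0 + a.0) | (0 | (0 | 0))) | ··a··> m5, ··a··> m7, ··c··> m7
  m3 = (0 | 0)\{a} | a.(0 | 0) | (0 | (a.0 | (0 | 0))) | ··a··> m6, ··a··> m7
  m4 = 0\{a,b} | ·
  m5 = (0 | 0)\{a} | (0 | 0) | ((c.0 + a.0) | (0 | (0 | 0))) | ··a··> m8, ··c··> m8
  m6 = (0 | 0)\{a} | (0 | 0) | (0 | (a.0 | (0 | 0))) | ··a··> m8
  m7 = (0 | 0)\{a} | a.(0 | 0) | (0 | (0 | (0 | 0))) | ··a··> m8
  m8 = (0 | 0)\{a} | (0 | 0) | (0 | (0 | (0 | 0))) | ·
Q's transition system — 9 states:
  n0 = (a.a.0 + (0\{a} + c.0))\{a,b} + (0 | 0)\{a} | a.(0 | 0) | ((c.0 + a.0 + a.0) | (a.0 | (0 | 0))) | ··a··> n1, ··a··> n2, ··a··> n3, ··c··> n3, ··c··> n4
  n1 = (0 | 0)\{a} | (0 | 0) | ((c.0 + a.0 + a.0) | (a.0 | (0 | 0))) | ··a··> n5, ··a··> n6, ··c··> n6
  n2 = (0 | 0)\{a} | a.(0 | 0) | ((c.0 + a.0 + a.0) | (0 | (0 | 0))) | ··a··> n5, ··a··> n7, ··c··> n7
  n3 = (0 | 0)\{a} | a.(0 | 0) | (0 | (a.0 | (0 | 0))) | ··a··> n6, ··a··> n7
  n4 = 0\{a,b} | ·
  n5 = (0 | 0)\{a} | (0 | 0) | ((c.0 + a.0 + a.0) | (0 | (0 | 0))) | ··a··> n8, ··c··> n8
  n6 = (0 | 0)\{a} | (0 | 0) | (0 | (a.0 | (0 | 0))) | ··a··> n8
  n7 = (0 | 0)\{a} | a.(0 | 0) | (0 | (0 | (0 | 0))) | ··a··> n8
  n8 = (0 | 0)\{a} | (0 | 0) | (0 | (0 | (0 | 0))) | ·
Bisimilarity quotient blocks:
  B0 = {m0, n0}
  B1 = {m4, m8, n4, n8}
  B2 = {m3, n3}
  B3 = {m6, m7, n6, n7}
  B4 = {m1, m2, n1, n2}
  B5 = {m5, n5}
m0 ∈ B0, n0 ∈ B0 → same block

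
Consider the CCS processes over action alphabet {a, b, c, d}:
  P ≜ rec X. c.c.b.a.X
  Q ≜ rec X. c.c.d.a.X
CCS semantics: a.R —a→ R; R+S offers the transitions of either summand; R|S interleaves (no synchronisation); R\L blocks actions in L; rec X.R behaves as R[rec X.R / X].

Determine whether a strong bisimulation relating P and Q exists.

Reachable graph of P (4 states):
  p0 = rec X. c.c.b.a.X | —c→ p1
  p1 = c.b.a.(rec X. c.c.b.a.X) | —c→ p2
  p2 = b.a.(rec X. c.c.b.a.X) | —b→ p3
  p3 = a.(rec X. c.c.b.a.X) | —a→ p0
Reachable graph of Q (4 states):
  q0 = rec X. c.c.d.a.X | —c→ q1
  q1 = c.d.a.(rec X. c.c.d.a.X) | —c→ q2
  q2 = d.a.(rec X. c.c.d.a.X) | —d→ q3
  q3 = a.(rec X. c.c.d.a.X) | —a→ q0
Bisimilarity quotient blocks:
  B0 = {p0}
  B1 = {p1}
  B2 = {p2}
  B3 = {p3}
  B4 = {q0}
  B5 = {q1}
  B6 = {q2}
  B7 = {q3}
p0 ∈ B0, q0 ∈ B4 → different blocks

P ≁ Q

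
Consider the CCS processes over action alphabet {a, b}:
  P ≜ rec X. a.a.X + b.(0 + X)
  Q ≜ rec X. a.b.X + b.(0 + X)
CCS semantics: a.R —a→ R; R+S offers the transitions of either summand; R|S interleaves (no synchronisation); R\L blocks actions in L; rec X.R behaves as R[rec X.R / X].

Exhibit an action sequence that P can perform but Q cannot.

LTS(P): 3 reachable states
  s0 = rec X. a.a.X + b.(0 + X) ⊢ --a--▸ s1, --b--▸ s2
  s1 = a.(rec X. a.a.X + b.(0 + X)) ⊢ --a--▸ s0
  s2 = 0 + (rec X. a.a.X + b.(0 + X)) ⊢ --a--▸ s1, --b--▸ s2
LTS(Q): 3 reachable states
  t0 = rec X. a.b.X + b.(0 + X) ⊢ --a--▸ t1, --b--▸ t2
  t1 = b.(rec X. a.b.X + b.(0 + X)) ⊢ --b--▸ t0
  t2 = 0 + (rec X. a.b.X + b.(0 + X)) ⊢ --a--▸ t1, --b--▸ t2
Executing aa from P (initial set {s0}):
  step 1 (a): {s1}
  step 2 (a): {s0}
  ✓ P
Executing aa from Q (initial set {t0}):
  step 1 (a): {t1}
  step 2 (a): ∅  — Q cannot continue

aa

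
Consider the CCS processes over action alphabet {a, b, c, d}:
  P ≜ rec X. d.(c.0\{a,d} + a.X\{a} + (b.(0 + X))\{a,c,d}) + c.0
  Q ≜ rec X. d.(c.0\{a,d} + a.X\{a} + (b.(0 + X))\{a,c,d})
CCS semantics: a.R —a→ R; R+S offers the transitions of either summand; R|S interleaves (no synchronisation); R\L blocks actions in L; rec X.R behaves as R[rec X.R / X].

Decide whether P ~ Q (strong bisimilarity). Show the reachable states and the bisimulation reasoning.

NO

Reachable graph of P (10 states):
  p0 = rec X. d.(c.0\{a,d} + a.X\{a} + (b.(0 + X))\{a,c,d}) + c.0 ⊢ --c--▸ p1, --d--▸ p2
  p1 = 0 ⊢ (no moves)
  p2 = c.0\{a,d} + a.(rec X. d.(c.0\{a,d} + a.X\{a} + (b.(0 + X))\{a,c,d}) + c.0)\{a} + (b.(0 + (rec X. d.(c.0\{a,d} + a.X\{a} + (b.(0 + X))\{a,c,d}) + c.0)))\{a,c,d} ⊢ --a--▸ p3, --b--▸ p4, --c--▸ p5
  p3 = (rec X. d.(c.0\{a,d} + a.X\{a} + (b.(0 + X))\{a,c,d}) + c.0)\{a} ⊢ --c--▸ p6, --d--▸ p7
  p4 = (0 + (rec X. d.(c.0\{a,d} + a.X\{a} + (b.(0 + X))\{a,c,d}) + c.0))\{a,c,d} ⊢ (no moves)
  p5 = 0\{a,d} ⊢ (no moves)
  p6 = 0\{a} ⊢ (no moves)
  p7 = (c.0\{a,d} + a.(rec X. d.(c.0\{a,d} + a.X\{a} + (b.(0 + X))\{a,c,d}) + c.0)\{a} + (b.(0 + (rec X. d.(c.0\{a,d} + a.X\{a} + (b.(0 + X))\{a,c,d}) + c.0)))\{a,c,d})\{a} ⊢ --b--▸ p8, --c--▸ p9
  p8 = (0 + (rec X. d.(c.0\{a,d} + a.X\{a} + (b.(0 + X))\{a,c,d}) + c.0))\{a,c,d}\{a} ⊢ (no moves)
  p9 = 0\{a,d}\{a} ⊢ (no moves)
Reachable graph of Q (8 states):
  q0 = rec X. d.(c.0\{a,d} + a.X\{a} + (b.(0 + X))\{a,c,d}) ⊢ --d--▸ q1
  q1 = c.0\{a,d} + a.(rec X. d.(c.0\{a,d} + a.X\{a} + (b.(0 + X))\{a,c,d}))\{a} + (b.(0 + (rec X. d.(c.0\{a,d} + a.X\{a} + (b.(0 + X))\{a,c,d}))))\{a,c,d} ⊢ --a--▸ q2, --b--▸ q3, --c--▸ q4
  q2 = (rec X. d.(c.0\{a,d} + a.X\{a} + (b.(0 + X))\{a,c,d}))\{a} ⊢ --d--▸ q5
  q3 = (0 + (rec X. d.(c.0\{a,d} + a.X\{a} + (b.(0 + X))\{a,c,d})))\{a,c,d} ⊢ (no moves)
  q4 = 0\{a,d} ⊢ (no moves)
  q5 = (c.0\{a,d} + a.(rec X. d.(c.0\{a,d} + a.X\{a} + (b.(0 + X))\{a,c,d}))\{a} + (b.(0 + (rec X. d.(c.0\{a,d} + a.X\{a} + (b.(0 + X))\{a,c,d}))))\{a,c,d})\{a} ⊢ --b--▸ q6, --c--▸ q7
  q6 = (0 + (rec X. d.(c.0\{a,d} + a.X\{a} + (b.(0 + X))\{a,c,d})))\{a,c,d}\{a} ⊢ (no moves)
  q7 = 0\{a,d}\{a} ⊢ (no moves)
Bisimilarity quotient blocks:
  B0 = {p0}
  B1 = {p2}
  B2 = {p3}
  B3 = {p7, q5}
  B4 = {p1, p4, p5, p6, p8, p9, q3, q4, q6, q7}
  B5 = {q0}
  B6 = {q1}
  B7 = {q2}
p0 ∈ B0, q0 ∈ B5 → different blocks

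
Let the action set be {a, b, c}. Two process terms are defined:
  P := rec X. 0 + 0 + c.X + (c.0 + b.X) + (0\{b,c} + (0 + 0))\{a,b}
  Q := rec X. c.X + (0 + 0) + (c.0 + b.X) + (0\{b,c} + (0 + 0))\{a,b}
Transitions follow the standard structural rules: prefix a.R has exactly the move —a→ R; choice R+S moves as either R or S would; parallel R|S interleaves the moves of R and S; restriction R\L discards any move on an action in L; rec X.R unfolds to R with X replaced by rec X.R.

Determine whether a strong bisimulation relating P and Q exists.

Reachable graph of P (2 states):
  m0 = rec X. 0 + 0 + c.X + (c.0 + b.X) + (0\{b,c} + (0 + 0))\{a,b} | -b-> m0, -c-> m0, -c-> m1
  m1 = 0 | deadlocked
Reachable graph of Q (2 states):
  n0 = rec X. c.X + (0 + 0) + (c.0 + b.X) + (0\{b,c} + (0 + 0))\{a,b} | -b-> n0, -c-> n0, -c-> n1
  n1 = 0 | deadlocked
Partition-refinement fixed point:
  B0 = {m0, n0}
  B1 = {m1, n1}
m0 ∈ B0, n0 ∈ B0 → same block

P ~ Q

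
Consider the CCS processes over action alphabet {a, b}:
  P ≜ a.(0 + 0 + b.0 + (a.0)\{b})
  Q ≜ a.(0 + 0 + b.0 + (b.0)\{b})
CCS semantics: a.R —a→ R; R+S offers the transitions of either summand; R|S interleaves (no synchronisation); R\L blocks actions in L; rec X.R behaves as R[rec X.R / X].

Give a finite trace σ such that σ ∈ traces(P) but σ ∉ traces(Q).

aa

P's transition system — 4 states:
  m0 = a.(0 + 0 + b.0 + (a.0)\{b}) has moves =a=> m1
  m1 = 0 + 0 + b.0 + (a.0)\{b} has moves =a=> m2, =b=> m3
  m2 = 0\{b} has moves (no moves)
  m3 = 0 has moves (no moves)
Q's transition system — 3 states:
  n0 = a.(0 + 0 + b.0 + (b.0)\{b}) has moves =a=> n1
  n1 = 0 + 0 + b.0 + (b.0)\{b} has moves =b=> n2
  n2 = 0 has moves (no moves)
Trace ⟨aa⟩ through P, begin at {m0}:
  step 1 (a): {m1}
  step 2 (a): {m2}
  P completes σ.
Trace ⟨aa⟩ through Q, begin at {n0}:
  step 1 (a): {n1}
  step 2 (a): ∅ (Q stuck)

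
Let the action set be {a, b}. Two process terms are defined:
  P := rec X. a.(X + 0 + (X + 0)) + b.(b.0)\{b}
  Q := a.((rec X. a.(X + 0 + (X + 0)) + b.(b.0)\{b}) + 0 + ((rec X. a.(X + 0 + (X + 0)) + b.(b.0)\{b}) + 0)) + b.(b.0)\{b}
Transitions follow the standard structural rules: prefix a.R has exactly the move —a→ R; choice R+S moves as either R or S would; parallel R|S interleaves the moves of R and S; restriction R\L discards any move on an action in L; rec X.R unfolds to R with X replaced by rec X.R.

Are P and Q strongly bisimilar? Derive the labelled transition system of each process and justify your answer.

P ~ Q

Reachable graph of P (3 states):
  s0 = rec X. a.(X + 0 + (X + 0)) + b.(b.0)\{b} :: -a-> s1, -b-> s2
  s1 = (rec X. a.(X + 0 + (X + 0)) + b.(b.0)\{b}) + 0 + ((rec X. a.(X + 0 + (X + 0)) + b.(b.0)\{b}) + 0) :: -a-> s1, -b-> s2
  s2 = (b.0)\{b} :: stopped
Reachable graph of Q (3 states):
  t0 = a.((rec X. a.(X + 0 + (X + 0)) + b.(b.0)\{b}) + 0 + ((rec X. a.(X + 0 + (X + 0)) + b.(b.0)\{b}) + 0)) + b.(b.0)\{b} :: -a-> t1, -b-> t2
  t1 = (rec X. a.(X + 0 + (X + 0)) + b.(b.0)\{b}) + 0 + ((rec X. a.(X + 0 + (X + 0)) + b.(b.0)\{b}) + 0) :: -a-> t1, -b-> t2
  t2 = (b.0)\{b} :: stopped
Coarsest stable partition (strong bisimilarity classes):
  B0 = {s0, s1, t0, t1}
  B1 = {s2, t2}
s0 ∈ B0, t0 ∈ B0 → same block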